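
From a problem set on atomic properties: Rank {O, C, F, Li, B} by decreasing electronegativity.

F > O > C > B > Li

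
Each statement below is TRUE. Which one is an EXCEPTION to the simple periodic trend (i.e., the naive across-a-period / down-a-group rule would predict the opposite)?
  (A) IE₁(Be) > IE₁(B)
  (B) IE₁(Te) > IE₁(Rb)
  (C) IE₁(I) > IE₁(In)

(A)

The general trend: IE₁ increases across a period and decreases down a group.
(A) Be (period 2, group 2) vs B (period 2, group 13): the stated order contradicts the simple trend.
(B) Te (period 5, group 16) vs Rb (period 5, group 1): the stated order agrees with the simple trend.
(C) I (period 5, group 17) vs In (period 5, group 13): the stated order agrees with the simple trend.
The exception is (A): removing B's lone 2p electron is easier than breaking Be's filled 2s².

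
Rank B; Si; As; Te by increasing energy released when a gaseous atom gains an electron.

B < As < Si < Te

B is in period 2, group 13; Si is in period 3, group 14; As is in period 4, group 15; Te is in period 5, group 16.
Electron affinity generally becomes more exothermic across a period toward the halogens and less exothermic down a group.
A diagonal step moves right (one effect) and down (the opposite effect) at once.
As > B: period and group pull opposite ways; the across-period shift dominates (78 vs 27 kJ/mol).
Si > As: the two effects oppose for this pair; the down-group effect wins (134 vs 78 kJ/mol).
Te > Si: period and group pull opposite ways; the across-period shift dominates (190 vs 134 kJ/mol).
For reference (kJ/mol): B 27, Si 134, As 78, Te 190.
So from lowest to highest: B < As < Si < Te.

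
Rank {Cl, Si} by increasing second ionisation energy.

Si < Cl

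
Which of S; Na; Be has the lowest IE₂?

Be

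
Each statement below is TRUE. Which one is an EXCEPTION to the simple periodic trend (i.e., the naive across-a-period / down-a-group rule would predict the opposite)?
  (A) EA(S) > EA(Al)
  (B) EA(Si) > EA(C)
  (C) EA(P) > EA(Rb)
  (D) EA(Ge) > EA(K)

(B)

The general trend: electron affinity increases across a period and decreases down a group.
(A) S (period 3, group 16) vs Al (period 3, group 13): the stated order agrees with the simple trend.
(B) Si (period 3, group 14) vs C (period 2, group 14): the stated order contradicts the simple trend.
(C) P (period 3, group 15) vs Rb (period 5, group 1): the stated order agrees with the simple trend.
(D) Ge (period 4, group 14) vs K (period 4, group 1): the stated order agrees with the simple trend.
The exception is (B): Si's larger, more diffuse 3p orbitals accept an added electron slightly more readily than C's compact 2p.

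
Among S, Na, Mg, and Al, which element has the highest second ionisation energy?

Na

The second ionization energy removes an electron from the +1 ion. For each element: S⁺ still has 5 valence electrons; Na⁺ is the bare [Ne] core; Mg⁺ still has 1 valence electron; Al⁺ still has 2 valence electrons.
Breaking into a closed-shell core is much more expensive than removing a leftover valence electron — Na has the largest IE_2 here.
Valence configurations: S⁺ [Ne]3s²3p³, Mg⁺ [Ne]3s¹, Al⁺ [Ne]3s².
Tabulated IE_2 (kJ/mol): S 2252, Na 4562, Mg 1451, Al 1817.
Putting it together, IE_2: Mg < Al < S < Na.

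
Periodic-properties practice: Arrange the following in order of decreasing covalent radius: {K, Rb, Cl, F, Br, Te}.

Rb > K > Te > Br > Cl > F

F is in period 2, group 17; Cl is in period 3, group 17; K is in period 4, group 1; Br is in period 4, group 17; Rb is in period 5, group 1; Te is in period 5, group 16.
Across a period the added protons contract the valence shell; down a group each new principal shell makes the atom larger.
Neither a single period nor a single group — weigh both effects.
Cl > F: they share group 17; the group trend gives Cl the larger value.
Br > Cl: Br sits below Cl in group 17, so the down-group effect alone puts Br larger.
Te > Br: relative to Br, both the across-period and down-group shifts push Te's atomic radius up.
K > Te: the two effects oppose for this pair; the across-period effect wins (196 vs 136 pm).
Rb > K: Rb sits below K in group 1, so the down-group effect alone puts Rb larger.
Approximate values (pm): F 64, Cl 99, K 196, Br 114, Rb 210, Te 136.
So from largest to smallest: Rb > K > Te > Br > Cl > F.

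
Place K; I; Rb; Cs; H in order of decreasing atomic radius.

Cs > Rb > K > I > H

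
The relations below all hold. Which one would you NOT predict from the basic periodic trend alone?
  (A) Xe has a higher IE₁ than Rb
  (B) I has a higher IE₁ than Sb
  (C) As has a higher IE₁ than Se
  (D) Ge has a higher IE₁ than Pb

(C)

The general trend: IE₁ increases across a period and decreases down a group.
(A) Xe (period 5, group 18) vs Rb (period 5, group 1): the stated order agrees with the simple trend.
(B) I (period 5, group 17) vs Sb (period 5, group 15): the stated order agrees with the simple trend.
(C) As (period 4, group 15) vs Se (period 4, group 16): the stated order contradicts the simple trend.
(D) Ge (period 4, group 14) vs Pb (period 6, group 14): the stated order agrees with the simple trend.
The exception is (C): Se (4p⁴) ionizes more easily than half-filled As (4p³).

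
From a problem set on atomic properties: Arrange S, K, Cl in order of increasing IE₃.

S < Cl < K

After 2 electrons have been removed, what remains? S²⁺ still has 4 valence electrons; K²⁺ is already 1 electron into the core; Cl²⁺ still has 5 valence electrons.
Core electrons are held far more tightly than valence electrons, so K tops the IE_3 order.
Valence configurations: S²⁺ [Ne]3s²3p², Cl²⁺ [Ne]3s²3p³.
Tabulated IE_3 (kJ/mol): S 3357, K 4420, Cl 3822.
Hence IE_3: S < Cl < K.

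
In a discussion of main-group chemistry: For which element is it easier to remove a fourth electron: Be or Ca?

Ca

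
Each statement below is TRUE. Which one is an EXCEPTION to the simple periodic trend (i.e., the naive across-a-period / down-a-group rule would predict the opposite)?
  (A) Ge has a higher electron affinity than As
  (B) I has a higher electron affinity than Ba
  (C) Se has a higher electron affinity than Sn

(A)

The general trend: electron affinity increases across a period and decreases down a group.
(A) Ge (period 4, group 14) vs As (period 4, group 15): the stated order contradicts the simple trend.
(B) I (period 5, group 17) vs Ba (period 6, group 2): the stated order agrees with the simple trend.
(C) Se (period 4, group 16) vs Sn (period 5, group 14): the stated order agrees with the simple trend.
The exception is (A): adding an electron to As's half-filled 4p³ is unfavourable, so Ge (4p²) has the more exothermic EA.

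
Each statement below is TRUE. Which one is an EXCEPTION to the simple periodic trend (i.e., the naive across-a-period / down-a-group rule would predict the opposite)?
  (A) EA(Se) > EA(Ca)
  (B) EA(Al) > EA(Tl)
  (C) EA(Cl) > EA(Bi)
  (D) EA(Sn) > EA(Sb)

(D)

The general trend: electron affinity increases across a period and decreases down a group.
(A) Se (period 4, group 16) vs Ca (period 4, group 2): the stated order agrees with the simple trend.
(B) Al (period 3, group 13) vs Tl (period 6, group 13): the stated order agrees with the simple trend.
(C) Cl (period 3, group 17) vs Bi (period 6, group 15): the stated order agrees with the simple trend.
(D) Sn (period 5, group 14) vs Sb (period 5, group 15): the stated order contradicts the simple trend.
The exception is (D): adding an electron to Sb's half-filled 5p³ is unfavourable, so Sn has the more exothermic EA.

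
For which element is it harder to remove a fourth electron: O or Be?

Be

After 3 electrons have been removed, what remains? O³⁺ still has 3 valence electrons; Be³⁺ is already 1 electron into the core.
Pulling an electron out of a noble-gas core costs far more than removing a remaining valence electron, so Be sits at the high end of IE_4.
The numbers (kJ/mol): O 7469, Be 21007.
Hence IE_4: O < Be.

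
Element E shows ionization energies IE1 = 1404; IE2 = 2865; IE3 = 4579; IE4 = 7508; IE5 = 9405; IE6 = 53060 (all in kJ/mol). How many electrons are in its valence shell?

5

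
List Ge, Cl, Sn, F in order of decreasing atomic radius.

Radius decreases left→right (rising Z_eff, same n) and increases top→bottom (higher n).
Neither a single period nor a single group — weigh both effects.
Cl > F: they share group 17; the group trend gives Cl the larger value.
Ge > Cl: both effects reinforce here, so Ge is clearly the larger of the two.
Sn > Ge: Sn sits below Ge in group 14, so the down-group effect alone puts Sn larger.
For reference (pm): F 64, Cl 99, Ge 121, Sn 140.
So from largest to smallest: Sn > Ge > Cl > F.

Sn > Ge > Cl > F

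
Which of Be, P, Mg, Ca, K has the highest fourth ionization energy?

Be

After 3 electrons have been removed, what remains? Be³⁺ is already 1 electron into the core; P³⁺ still has 2 valence electrons; Mg³⁺ is already 1 electron into the core; Ca³⁺ is already 1 electron into the core; K³⁺ is already 2 electrons into the core.
Core electrons are held far more tightly than valence electrons, so K, Ca, Mg and Be top the IE_4 order.
Tabulated IE_4 (kJ/mol): Be 21007, P 4964, Mg 10543, Ca 6491, K 5877.
Hence IE_4: P < K < Ca < Mg < Be.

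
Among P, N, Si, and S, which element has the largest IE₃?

N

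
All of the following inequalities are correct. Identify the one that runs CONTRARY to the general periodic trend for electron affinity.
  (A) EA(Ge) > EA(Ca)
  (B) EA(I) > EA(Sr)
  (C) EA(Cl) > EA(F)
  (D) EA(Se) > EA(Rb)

The general trend: electron affinity increases across a period and decreases down a group.
(A) Ge (period 4, group 14) vs Ca (period 4, group 2): the stated order agrees with the simple trend.
(B) I (period 5, group 17) vs Sr (period 5, group 2): the stated order agrees with the simple trend.
(C) Cl (period 3, group 17) vs F (period 2, group 17): the stated order contradicts the simple trend.
(D) Se (period 4, group 16) vs Rb (period 5, group 1): the stated order agrees with the simple trend.
The exception is (C): F's small 2p subshell makes the incoming electron feel strong e⁻–e⁻ repulsion, so Cl actually releases more energy on gaining an electron.

(C)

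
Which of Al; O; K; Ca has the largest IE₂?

O

IE_2 is the cost of taking one more electron from the +1 cation: Al⁺ still has 2 valence electrons; O⁺ still has 5 valence electrons; K⁺ is the bare [Ar] core; Ca⁺ still has 1 valence electron.
Usually core removal costs more than valence removal, but here the competition is close: a tightly held n=2 valence electron can cost more to remove than an n=3 core electron, so the actual values have to decide it.
Valence configurations: Al⁺ [Ne]3s², O⁺ [He]2s²2p³, Ca⁺ [Ar]4s¹.
The numbers (kJ/mol): Al 1817, O 3388, K 3052, Ca 1145.
Overall IE_2 order: Ca < Al < K < O.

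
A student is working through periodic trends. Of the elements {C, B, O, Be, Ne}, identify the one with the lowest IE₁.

B

Be is in period 2, group 2; B is in period 2, group 13; C is in period 2, group 14; O is in period 2, group 16; Ne is in period 2, group 18.
First ionization energy rises across a period (greater Z_eff holds electrons more tightly) and falls down a group (valence electrons are farther from the nucleus).
All lie in period 2; the across-period trend (first ionization energy increases left to right) applies, with the exception below.
Note the exception: Be has a higher first ionization energy than B, contrary to the simple trend — removing B's lone 2p electron is easier than breaking Be's filled 2s².
Tabulated first ionization energy (kJ/mol): Be 900, B 801, C 1086, O 1314, Ne 2081.
The lowest IE₁ among these belongs to B.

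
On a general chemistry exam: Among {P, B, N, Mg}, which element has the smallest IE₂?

After 1 electron has been removed, what remains? P⁺ still has 4 valence electrons; B⁺ still has 2 valence electrons; N⁺ still has 4 valence electrons; Mg⁺ still has 1 valence electron.
All are still removing valence electrons, so compare the +1 ions as you would atoms: IE_2 generally rises across a period (higher Z_eff) and falls down a group (larger shell), subject to the usual subshell exceptions.
Valence configurations: P⁺ [Ne]3s²3p², B⁺ [He]2s², N⁺ [He]2s²2p², Mg⁺ [Ne]3s¹.
The numbers (kJ/mol): P 1907, B 2427, N 2856, Mg 1451.
Putting it together, IE_2: Mg < P < B < N.

Mg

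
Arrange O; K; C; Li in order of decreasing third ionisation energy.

IE_3 is the cost of taking one more electron from the +2 cation: O²⁺ still has 4 valence electrons; K²⁺ is already 1 electron into the core; C²⁺ still has 2 valence electrons; Li²⁺ is already 1 electron into the core.
Usually core removal costs more than valence removal, but here the competition is close: a tightly held n=2 valence electron can cost more to remove than an n=3 core electron, so the actual values have to decide it.
Valence configurations: O²⁺ [He]2s²2p², C²⁺ [He]2s².
Tabulated IE_3 (kJ/mol): O 5300, K 4420, C 4620, Li 11815.
Hence IE_3: K < C < O < Li.

Li, O, C, K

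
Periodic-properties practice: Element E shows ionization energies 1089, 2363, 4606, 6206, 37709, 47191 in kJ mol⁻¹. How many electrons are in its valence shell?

Look for the largest jump between consecutive ionization energies: IE5/IE4 ≈ 6.1, far larger than any earlier ratio.
That jump marks the point where a core electron is being removed. So the atom has 4 valence electrons.

4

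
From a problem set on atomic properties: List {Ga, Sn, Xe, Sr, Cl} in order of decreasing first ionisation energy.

IE₁ increases left→right with effective nuclear charge and decreases top→bottom as the valence shell moves farther out.
Neither a single period nor a single group — weigh both effects.
Ga > Sr: relative to Sr, both the across-period and down-group shifts push Ga's first ionization energy up.
Sn > Ga: period and group pull opposite ways; the across-period shift dominates (709 vs 579 kJ/mol).
Xe > Sn: both are in period 5; the period trend gives Xe the larger value.
Cl > Xe: period and group pull opposite ways; the down-group shift dominates (1251 vs 1170 kJ/mol).
Tabulated first ionization energy (kJ/mol): Cl 1251, Ga 579, Sr 550, Sn 709, Xe 1170.
So from highest to lowest: Cl > Xe > Sn > Ga > Sr.

Cl > Xe > Sn > Ga > Sr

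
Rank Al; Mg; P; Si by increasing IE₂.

Mg < Si < Al < P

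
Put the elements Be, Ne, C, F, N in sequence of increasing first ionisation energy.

Be < C < N < F < Ne

Be is in period 2, group 2; C is in period 2, group 14; N is in period 2, group 15; F is in period 2, group 17; Ne is in period 2, group 18.
IE₁ increases left→right with effective nuclear charge and decreases top→bottom as the valence shell moves farther out.
All lie in period 2, so first ionization energy increases left to right.
So from lowest to highest: Be < C < N < F < Ne.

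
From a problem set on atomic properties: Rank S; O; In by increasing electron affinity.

O is in period 2, group 16; S is in period 3, group 16; In is in period 5, group 13.
EA tends to increase across a period and decrease down a group, though the pattern is less regular than for IE or radius.
These span different periods and groups, so the two trends combine.
O > In: both effects reinforce here, so O is clearly the higher of the two.
S > O: this pair runs against the simple trend — see the exception note.
Note the exception: S has a higher electron affinity than O, contrary to the simple trend — the compact 2p subshell of O repels the added electron more than S's larger 3p does.
For reference (kJ/mol): O 141, S 200, In 29.
So from lowest to highest: In < O < S.

In < O < S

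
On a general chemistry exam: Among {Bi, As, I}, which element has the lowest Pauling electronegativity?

Bi

As is in period 4, group 15; I is in period 5, group 17; Bi is in period 6, group 15.
Smaller atoms with higher effective nuclear charge are more electronegative.
Here both period and group differ, so the two effects have to be weighed against each other.
As > Bi: As sits above Bi in group 15, so the down-group effect alone puts As higher.
I > As: the two effects oppose for this pair; the across-period effect wins (2.66 vs 2.18).
Tabulated electronegativity (Pauling): As 2.18, I 2.66, Bi 2.02.
The lowest Pauling electronegativity among these belongs to Bi.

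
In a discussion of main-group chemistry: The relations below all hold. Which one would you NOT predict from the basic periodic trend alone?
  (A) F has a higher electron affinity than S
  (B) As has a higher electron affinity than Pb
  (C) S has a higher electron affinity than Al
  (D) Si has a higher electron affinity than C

The general trend: electron affinity increases across a period and decreases down a group.
(A) F (period 2, group 17) vs S (period 3, group 16): the stated order agrees with the simple trend.
(B) As (period 4, group 15) vs Pb (period 6, group 14): the stated order agrees with the simple trend.
(C) S (period 3, group 16) vs Al (period 3, group 13): the stated order agrees with the simple trend.
(D) Si (period 3, group 14) vs C (period 2, group 14): the stated order contradicts the simple trend.
The exception is (D): Si's larger, more diffuse 3p orbitals accept an added electron slightly more readily than C's compact 2p.

(D)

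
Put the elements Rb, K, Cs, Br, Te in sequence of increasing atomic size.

K is in period 4, group 1; Br is in period 4, group 17; Rb is in period 5, group 1; Te is in period 5, group 16; Cs is in period 6, group 1.
Radius decreases left→right (rising Z_eff, same n) and increases top→bottom (higher n).
These span different periods and groups, so the two trends combine.
Te > Br: both effects reinforce here, so Te is clearly the larger of the two.
K > Te: the two effects oppose for this pair; the across-period effect wins (196 vs 136 pm).
Rb > K: they share group 1; the group trend gives Rb the larger value.
Cs > Rb: they share group 1; the group trend gives Cs the larger value.
Tabulated atomic radius (pm): K 196, Br 114, Rb 210, Te 136, Cs 232.
So from smallest to largest: Br < Te < K < Rb < Cs.

Br < Te < K < Rb < Cs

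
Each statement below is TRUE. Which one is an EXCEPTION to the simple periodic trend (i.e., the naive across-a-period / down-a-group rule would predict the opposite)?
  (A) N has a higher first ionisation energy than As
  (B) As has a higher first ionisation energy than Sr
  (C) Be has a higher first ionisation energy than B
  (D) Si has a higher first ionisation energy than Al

(C)

The general trend: first ionisation energy increases across a period and decreases down a group.
(A) N (period 2, group 15) vs As (period 4, group 15): the stated order agrees with the simple trend.
(B) As (period 4, group 15) vs Sr (period 5, group 2): the stated order agrees with the simple trend.
(C) Be (period 2, group 2) vs B (period 2, group 13): the stated order contradicts the simple trend.
(D) Si (period 3, group 14) vs Al (period 3, group 13): the stated order agrees with the simple trend.
The exception is (C): removing B's lone 2p electron is easier than breaking Be's filled 2s².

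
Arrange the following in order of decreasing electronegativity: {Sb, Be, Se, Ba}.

Be is in period 2, group 2; Se is in period 4, group 16; Sb is in period 5, group 15; Ba is in period 6, group 2.
EN rises left→right (higher Z_eff, smaller atoms) and falls top→bottom (larger, more shielded atoms).
Here both period and group differ, so the two effects have to be weighed against each other.
Be > Ba: they share group 2; the group trend gives Be the larger value.
Sb > Be: period and group pull opposite ways; the across-period shift dominates (2.05 vs 1.57).
Se > Sb: relative to Sb, both the across-period and down-group shifts push Se's electronegativity up.
Tabulated electronegativity (Pauling): Be 1.57, Se 2.55, Sb 2.05, Ba 0.89.
So from highest to lowest: Se > Sb > Be > Ba.

Se > Sb > Be > Ba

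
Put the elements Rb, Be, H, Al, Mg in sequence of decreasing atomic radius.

H is in period 1, group 1; Be is in period 2, group 2; Mg is in period 3, group 2; Al is in period 3, group 13; Rb is in period 5, group 1.
Moving right in a period, electrons are added to the same shell under a stronger nuclear pull, so atoms get smaller; moving down, a new shell is opened and atoms get larger.
Neither a single period nor a single group — weigh both effects.
Be > H: period and group pull opposite ways; the down-group shift dominates (102 vs 32 pm).
Al > Be: period and group pull opposite ways; the down-group shift dominates (126 vs 102 pm).
Mg > Al: both are in period 3; the period trend gives Mg the larger value.
Rb > Mg: relative to Mg, both the across-period and down-group shifts push Rb's atomic radius up.
Tabulated atomic radius (pm): H 32, Be 102, Mg 139, Al 126, Rb 210.
So from largest to smallest: Rb > Mg > Al > Be > H.

Rb, Mg, Al, Be, H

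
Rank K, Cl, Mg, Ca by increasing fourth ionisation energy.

Cl < K < Ca < Mg

Consider each +3 ion: K³⁺ is already 2 electrons into the core; Cl³⁺ still has 4 valence electrons; Mg³⁺ is already 1 electron into the core; Ca³⁺ is already 1 electron into the core.
Core electrons are held far more tightly than valence electrons, so K, Ca and Mg top the IE_4 order.
The numbers (kJ/mol): K 5877, Cl 5159, Mg 10543, Ca 6491.
So the fourth ionization energies run Cl < K < Ca < Mg.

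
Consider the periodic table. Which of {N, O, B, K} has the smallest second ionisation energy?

B

After 1 electron has been removed, what remains? N⁺ still has 4 valence electrons; O⁺ still has 5 valence electrons; B⁺ still has 2 valence electrons; K⁺ is the bare [Ar] core.
Usually core removal costs more than valence removal, but here the competition is close: a tightly held n=2 valence electron can cost more to remove than an n=3 core electron, so the actual values have to decide it.
Valence configurations: N⁺ [He]2s²2p², O⁺ [He]2s²2p³, B⁺ [He]2s².
Approximate IE_2 values (kJ/mol): N 2856, O 3388, B 2427, K 3052.
Putting it together, IE_2: B < N < K < O.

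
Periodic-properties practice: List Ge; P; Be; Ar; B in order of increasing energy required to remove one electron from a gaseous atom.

Ge < B < Be < P < Ar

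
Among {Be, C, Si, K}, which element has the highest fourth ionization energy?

Be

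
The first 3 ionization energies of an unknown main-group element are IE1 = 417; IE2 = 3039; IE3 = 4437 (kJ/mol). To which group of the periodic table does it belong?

Group 1

Look for the largest jump between consecutive ionization energies: IE2/IE1 ≈ 7.3, far larger than any earlier ratio.
That jump marks the point where a core electron is being removed. So the atom has 1 valence electron.
A main-group element with 1 valence electron is in group 1.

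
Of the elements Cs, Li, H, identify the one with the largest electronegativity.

H is in period 1, group 1; Li is in period 2, group 1; Cs is in period 6, group 1.
Atoms toward the upper right of the periodic table pull bonding electrons most strongly.
All are in group 1, so electronegativity increases up the group.
The largest electronegativity among these belongs to H.

H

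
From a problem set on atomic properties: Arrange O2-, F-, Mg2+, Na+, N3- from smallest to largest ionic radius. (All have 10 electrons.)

Mg2+ < Na+ < F- < O2- < N3-

All of these have 10 electrons, so size is governed by nuclear charge alone: the more protons, the stronger the pull on the same electron cloud, and the smaller the ion.
Nuclear charges: Mg2+ (Z=12), Na+ (Z=11), F- (Z=9), O2- (Z=8), N3- (Z=7).
Smallest to largest: Mg2+ < Na+ < F- < O2- < N3-.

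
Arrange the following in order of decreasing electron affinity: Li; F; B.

Atoms with high Z_eff and room in the valence shell (especially the halogens) have the most exothermic electron affinities.
All lie in period 2; the across-period trend (electron affinity increases left to right) applies, with the exception below.
Note the exception: Li has a higher electron affinity than B, contrary to the simple trend — B's ns²np¹ configuration gives only a small electron affinity — the sparsely filled np subshell binds an added electron weakly.
Approximate values (kJ/mol): Li 60, B 27, F 328.
So from highest to lowest: F > Li > B.

F > Li > B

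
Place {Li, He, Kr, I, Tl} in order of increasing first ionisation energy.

He is in period 1, group 18; Li is in period 2, group 1; Kr is in period 4, group 18; I is in period 5, group 17; Tl is in period 6, group 13.
Removing the outermost electron gets harder across a period and easier down a group.
Here both period and group differ, so the two effects have to be weighed against each other.
Tl > Li: period and group pull opposite ways; the across-period shift dominates (589 vs 520 kJ/mol).
I > Tl: both effects reinforce here, so I is clearly the higher of the two.
Kr > I: both effects reinforce here, so Kr is clearly the higher of the two.
He > Kr: they share group 18; the group trend gives He the larger value.
Approximate values (kJ/mol): He 2372, Li 520, Kr 1351, I 1008, Tl 589.
So from lowest to highest: Li < Tl < I < Kr < He.

Li < Tl < I < Kr < He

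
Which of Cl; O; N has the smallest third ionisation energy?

Consider each +2 ion: Cl²⁺ still has 5 valence electrons; O²⁺ still has 4 valence electrons; N²⁺ still has 3 valence electrons.
All are still removing valence electrons, so compare the +2 ions as you would atoms: IE_3 generally rises across a period (higher Z_eff) and falls down a group (larger shell), subject to the usual subshell exceptions.
Valence configurations: Cl²⁺ [Ne]3s²3p³, O²⁺ [He]2s²2p², N²⁺ [He]2s²2p¹.
Tabulated IE_3 (kJ/mol): Cl 3822, O 5300, N 4578.
Hence IE_3: Cl < N < O.

Cl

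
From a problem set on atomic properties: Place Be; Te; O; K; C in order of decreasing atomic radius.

Radius decreases left→right (rising Z_eff, same n) and increases top→bottom (higher n).
Neither a single period nor a single group — weigh both effects.
C > O: both are in period 2; the period trend gives C the larger value.
Be > C: both are in period 2; the period trend gives Be the larger value.
Te > Be: the two effects oppose for this pair; the down-group effect wins (136 vs 102 pm).
K > Te: period and group pull opposite ways; the across-period shift dominates (196 vs 136 pm).
Tabulated atomic radius (pm): Be 102, C 75, O 63, K 196, Te 136.
So from largest to smallest: K > Te > Be > C > O.

K, Te, Be, C, O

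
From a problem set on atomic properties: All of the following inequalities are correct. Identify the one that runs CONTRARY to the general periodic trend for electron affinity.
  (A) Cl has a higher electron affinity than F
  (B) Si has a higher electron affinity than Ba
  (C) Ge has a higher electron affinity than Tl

The general trend: electron affinity increases across a period and decreases down a group.
(A) Cl (period 3, group 17) vs F (period 2, group 17): the stated order contradicts the simple trend.
(B) Si (period 3, group 14) vs Ba (period 6, group 2): the stated order agrees with the simple trend.
(C) Ge (period 4, group 14) vs Tl (period 6, group 13): the stated order agrees with the simple trend.
The exception is (A): F's small 2p subshell makes the incoming electron feel strong e⁻–e⁻ repulsion, so Cl actually releases more energy on gaining an electron.

(A)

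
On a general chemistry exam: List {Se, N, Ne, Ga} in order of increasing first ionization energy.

First ionization energy rises across a period (greater Z_eff holds electrons more tightly) and falls down a group (valence electrons are farther from the nucleus).
Neither a single period nor a single group — weigh both effects.
Se > Ga: both are in period 4; the period trend gives Se the larger value.
N > Se: the two effects oppose for this pair; the down-group effect wins (1402 vs 941 kJ/mol).
Ne > N: Ne lies to the right of N in period 2, so the across-period effect alone puts Ne higher.
For reference (kJ/mol): N 1402, Ne 2081, Ga 579, Se 941.
So from lowest to highest: Ga < Se < N < Ne.

Ga < Se < N < Ne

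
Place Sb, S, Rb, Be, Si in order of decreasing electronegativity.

S > Sb > Si > Be > Rb

Be is in period 2, group 2; Si is in period 3, group 14; S is in period 3, group 16; Rb is in period 5, group 1; Sb is in period 5, group 15.
Atoms toward the upper right of the periodic table pull bonding electrons most strongly.
These span different periods and groups, so the two trends combine.
Be > Rb: both effects reinforce here, so Be is clearly the higher of the two.
Si > Be: the two effects oppose for this pair; the across-period effect wins (1.90 vs 1.57).
Sb > Si: period and group pull opposite ways; the across-period shift dominates (2.05 vs 1.90).
S > Sb: both effects reinforce here, so S is clearly the higher of the two.
For reference (Pauling): Be 1.57, Si 1.90, S 2.58, Rb 0.82, Sb 2.05.
So from highest to lowest: S > Sb > Si > Be > Rb.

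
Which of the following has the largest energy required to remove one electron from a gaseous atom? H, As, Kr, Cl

H is in period 1, group 1; Cl is in period 3, group 17; As is in period 4, group 15; Kr is in period 4, group 18.
Removing the outermost electron gets harder across a period and easier down a group.
Neither a single period nor a single group — weigh both effects.
Cl > As: relative to As, both the across-period and down-group shifts push Cl's first ionization energy up.
H > Cl: period and group pull opposite ways; the down-group shift dominates (1312 vs 1251 kJ/mol).
Kr > H: the two effects oppose for this pair; the across-period effect wins (1351 vs 1312 kJ/mol).
Approximate values (kJ/mol): H 1312, Cl 1251, As 947, Kr 1351.
The largest energy required to remove one electron from a gaseous atom among these belongs to Kr.

Kr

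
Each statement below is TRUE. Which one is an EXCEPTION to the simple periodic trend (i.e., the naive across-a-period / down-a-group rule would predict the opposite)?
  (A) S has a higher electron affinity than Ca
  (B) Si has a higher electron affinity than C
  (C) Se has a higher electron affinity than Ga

The general trend: electron affinity increases across a period and decreases down a group.
(A) S (period 3, group 16) vs Ca (period 4, group 2): the stated order agrees with the simple trend.
(B) Si (period 3, group 14) vs C (period 2, group 14): the stated order contradicts the simple trend.
(C) Se (period 4, group 16) vs Ga (period 4, group 13): the stated order agrees with the simple trend.
The exception is (B): Si's larger, more diffuse 3p orbitals accept an added electron slightly more readily than C's compact 2p.

(B)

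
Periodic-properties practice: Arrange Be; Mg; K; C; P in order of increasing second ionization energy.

Mg, Be, P, C, K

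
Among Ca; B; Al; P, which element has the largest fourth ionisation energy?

IE_4 is the cost of taking one more electron from the +3 cation: Ca³⁺ is already 1 electron into the core; B³⁺ is the bare [He] core; Al³⁺ is the bare [Ne] core; P³⁺ still has 2 valence electrons.
Core electrons are held far more tightly than valence electrons, so Ca, Al and B top the IE_4 order.
Tabulated IE_4 (kJ/mol): Ca 6491, B 25026, Al 11577, P 4964.
Hence IE_4: P < Ca < Al < B.

B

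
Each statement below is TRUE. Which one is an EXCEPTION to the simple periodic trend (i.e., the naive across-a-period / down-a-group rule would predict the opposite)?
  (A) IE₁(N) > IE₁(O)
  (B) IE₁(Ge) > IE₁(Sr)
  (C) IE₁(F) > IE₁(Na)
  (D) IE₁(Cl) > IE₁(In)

(A)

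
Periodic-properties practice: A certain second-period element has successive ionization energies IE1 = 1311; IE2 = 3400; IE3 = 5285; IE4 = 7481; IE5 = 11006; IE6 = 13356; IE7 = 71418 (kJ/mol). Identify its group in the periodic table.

Look for the largest jump between consecutive ionization energies: IE7/IE6 ≈ 5.3, far larger than any earlier ratio.
That jump marks the point where a core electron is being removed. So the atom has 6 valence electrons.
A main-group element with 6 valence electrons is in group 16.

Group 16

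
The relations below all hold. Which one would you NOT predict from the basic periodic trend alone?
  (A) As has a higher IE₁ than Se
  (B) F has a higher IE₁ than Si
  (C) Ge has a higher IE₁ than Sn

The general trend: IE₁ increases across a period and decreases down a group.
(A) As (period 4, group 15) vs Se (period 4, group 16): the stated order contradicts the simple trend.
(B) F (period 2, group 17) vs Si (period 3, group 14): the stated order agrees with the simple trend.
(C) Ge (period 4, group 14) vs Sn (period 5, group 14): the stated order agrees with the simple trend.
The exception is (A): Se (4p⁴) ionizes more easily than half-filled As (4p³).

(A)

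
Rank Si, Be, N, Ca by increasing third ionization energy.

Si < N < Ca < Be

Consider each +2 ion: Si²⁺ still has 2 valence electrons; Be²⁺ is the bare [He] core; N²⁺ still has 3 valence electrons; Ca²⁺ is the bare [Ar] core.
Core electrons are held far more tightly than valence electrons, so Ca and Be top the IE_3 order.
Valence configurations: Si²⁺ [Ne]3s², N²⁺ [He]2s²2p¹.
The numbers (kJ/mol): Si 3232, Be 14849, N 4578, Ca 4912.
Putting it together, IE_3: Si < N < Ca < Be.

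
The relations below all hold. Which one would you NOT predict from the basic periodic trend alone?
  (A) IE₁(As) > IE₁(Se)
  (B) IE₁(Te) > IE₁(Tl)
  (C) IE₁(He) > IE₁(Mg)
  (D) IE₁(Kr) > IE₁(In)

The general trend: IE₁ increases across a period and decreases down a group.
(A) As (period 4, group 15) vs Se (period 4, group 16): the stated order contradicts the simple trend.
(B) Te (period 5, group 16) vs Tl (period 6, group 13): the stated order agrees with the simple trend.
(C) He (period 1, group 18) vs Mg (period 3, group 2): the stated order agrees with the simple trend.
(D) Kr (period 4, group 18) vs In (period 5, group 13): the stated order agrees with the simple trend.
The exception is (A): Se (4p⁴) ionizes more easily than half-filled As (4p³).

(A)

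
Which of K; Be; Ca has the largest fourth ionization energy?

The fourth ionization energy removes an electron from the +3 ion. For each element: K³⁺ is already 2 electrons into the core; Be³⁺ is already 1 electron into the core; Ca³⁺ is already 1 electron into the core.
All of these are removing an electron from a noble-gas core or deeper; the smaller core (lower principal quantum number) is held far more tightly, and within a period the higher nuclear charge binds the same core more tightly.
The numbers (kJ/mol): K 5877, Be 21007, Ca 6491.
Hence IE_4: K < Ca < Be.

Be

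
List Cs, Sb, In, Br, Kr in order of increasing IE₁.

Cs < In < Sb < Br < Kr

Br is in period 4, group 17; Kr is in period 4, group 18; In is in period 5, group 13; Sb is in period 5, group 15; Cs is in period 6, group 1.
Removing the outermost electron gets harder across a period and easier down a group.
Neither a single period nor a single group — weigh both effects.
In > Cs: relative to Cs, both the across-period and down-group shifts push In's first ionization energy up.
Sb > In: Sb lies to the right of In in period 5, so the across-period effect alone puts Sb higher.
Br > Sb: both effects reinforce here, so Br is clearly the higher of the two.
Kr > Br: Kr lies to the right of Br in period 4, so the across-period effect alone puts Kr higher.
Approximate values (kJ/mol): Br 1140, Kr 1351, In 558, Sb 831, Cs 376.
So from lowest to highest: Cs < In < Sb < Br < Kr.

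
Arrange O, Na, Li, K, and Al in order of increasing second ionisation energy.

Al, K, O, Na, Li

The second ionization energy removes an electron from the +1 ion. For each element: O⁺ still has 5 valence electrons; Na⁺ is the bare [Ne] core; Li⁺ is the bare [He] core; K⁺ is the bare [Ar] core; Al⁺ still has 2 valence electrons.
Usually core removal costs more than valence removal, but here the competition is close: a tightly held n=2 valence electron can cost more to remove than an n=3 core electron, so the actual values have to decide it.
Valence configurations: O⁺ [He]2s²2p³, Al⁺ [Ne]3s².
The numbers (kJ/mol): O 3388, Na 4562, Li 7298, K 3052, Al 1817.
Putting it together, IE_2: Al < K < O < Na < Li.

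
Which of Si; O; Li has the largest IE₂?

After 1 electron has been removed, what remains? Si⁺ still has 3 valence electrons; O⁺ still has 5 valence electrons; Li⁺ is the bare [He] core.
Core electrons are held far more tightly than valence electrons, so Li tops the IE_2 order.
Valence configurations: Si⁺ [Ne]3s²3p¹, O⁺ [He]2s²2p³.
The numbers (kJ/mol): Si 1577, O 3388, Li 7298.
Hence IE_2: Si < O < Li.

Li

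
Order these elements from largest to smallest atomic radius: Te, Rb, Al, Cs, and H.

Cs, Rb, Te, Al, H

H is in period 1, group 1; Al is in period 3, group 13; Rb is in period 5, group 1; Te is in period 5, group 16; Cs is in period 6, group 1.
Moving right in a period, electrons are added to the same shell under a stronger nuclear pull, so atoms get smaller; moving down, a new shell is opened and atoms get larger.
Here both period and group differ, so the two effects have to be weighed against each other.
Al > H: the two effects oppose for this pair; the down-group effect wins (126 vs 32 pm).
Te > Al: period and group pull opposite ways; the down-group shift dominates (136 vs 126 pm).
Rb > Te: both are in period 5; the period trend gives Rb the larger value.
Cs > Rb: Cs sits below Rb in group 1, so the down-group effect alone puts Cs larger.
Tabulated atomic radius (pm): H 32, Al 126, Rb 210, Te 136, Cs 232.
So from largest to smallest: Cs > Rb > Te > Al > H.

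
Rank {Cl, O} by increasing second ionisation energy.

Cl < O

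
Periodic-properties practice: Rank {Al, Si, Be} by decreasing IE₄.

The fourth ionization energy removes an electron from the +3 ion. For each element: Al³⁺ is the bare [Ne] core; Si³⁺ still has 1 valence electron; Be³⁺ is already 1 electron into the core.
Core electrons are held far more tightly than valence electrons, so Al and Be top the IE_4 order.
Approximate IE_4 values (kJ/mol): Al 11577, Si 4356, Be 21007.
Putting it together, IE_4: Si < Al < Be.

Be > Al > Si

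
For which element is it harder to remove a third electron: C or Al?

The third ionization energy removes an electron from the +2 ion. For each element: C²⁺ still has 2 valence electrons; Al²⁺ still has 1 valence electron.
All are still removing valence electrons, so compare the +2 ions as you would atoms: IE_3 generally rises across a period (higher Z_eff) and falls down a group (larger shell), subject to the usual subshell exceptions.
Valence configurations: C²⁺ [He]2s², Al²⁺ [Ne]3s¹.
Approximate IE_3 values (kJ/mol): C 4620, Al 2745.
Overall IE_3 order: Al < C.

C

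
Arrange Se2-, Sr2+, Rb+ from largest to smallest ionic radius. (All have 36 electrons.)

Se2- > Rb+ > Sr2+

All of these have 36 electrons, so size is governed by nuclear charge alone: the more protons, the stronger the pull on the same electron cloud, and the smaller the ion.
Nuclear charges: Sr2+ (Z=38), Rb+ (Z=37), Se2- (Z=34).
Largest to smallest: Se2- > Rb+ > Sr2+.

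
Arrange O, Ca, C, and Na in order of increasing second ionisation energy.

Ca, C, O, Na

Consider each +1 ion: O⁺ still has 5 valence electrons; Ca⁺ still has 1 valence electron; C⁺ still has 3 valence electrons; Na⁺ is the bare [Ne] core.
Pulling an electron out of a noble-gas core costs far more than removing a remaining valence electron, so Na sits at the high end of IE_2.
Valence configurations: O⁺ [He]2s²2p³, Ca⁺ [Ar]4s¹, C⁺ [He]2s²2p¹.
Tabulated IE_2 (kJ/mol): O 3388, Ca 1145, C 2353, Na 4562.
Hence IE_2: Ca < C < O < Na.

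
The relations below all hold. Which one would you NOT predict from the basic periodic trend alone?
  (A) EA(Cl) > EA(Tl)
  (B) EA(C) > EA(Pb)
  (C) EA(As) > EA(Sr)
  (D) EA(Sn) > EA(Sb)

(D)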